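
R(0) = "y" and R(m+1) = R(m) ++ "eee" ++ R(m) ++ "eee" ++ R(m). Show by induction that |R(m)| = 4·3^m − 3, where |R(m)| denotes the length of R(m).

Base case: |R(0)| = 1, and 4·3^0 − 3 = 1.
Assume |R(j)| = 4·3^j − 3.
Then |R(j+1)| = 3|R(j)| + 6 = 3(4·3^j − 3) + 6 = 4·3^{j+1} − 9 + 6 = 4·3^{j+1} − 3.
This completes the inductive step, so |R(m)| = 4·3^m − 3 for all m ≥ 0.

|R(m)| = 4·3^m − 3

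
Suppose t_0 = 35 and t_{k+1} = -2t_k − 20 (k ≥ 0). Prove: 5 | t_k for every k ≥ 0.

Base case: t_0 = 35 = 5·7, so 5 | t_0.
Assume 5 | t_m, so t_m = 5s for some integer s.
Then t_{m+1} = -2t_m − 20 = -2·(5s) − 20 = 5(-2s − 4), so 5 | t_{m+1}.
This completes the inductive step, so 5 | t_k for all k ≥ 0.

5 | t_k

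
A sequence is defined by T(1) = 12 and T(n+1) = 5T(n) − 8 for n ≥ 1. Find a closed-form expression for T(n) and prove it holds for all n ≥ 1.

Claim: T(n) = 2·5^n + 2.

Base case: T(1) = 12, and 2·5^1 + 2 = 10 + 2 = 12.
Assume T(k) = 2·5^k + 2 for some k ≥ 1.
Then T(k+1) = 5T(k) − 8 = 5·(2·5^k + 2) − 8 = 10·5^k + 10 − 8 = 2·5^{k+1} + 2.
By induction, T(n) = 2·5^n + 2 for all n ≥ 1.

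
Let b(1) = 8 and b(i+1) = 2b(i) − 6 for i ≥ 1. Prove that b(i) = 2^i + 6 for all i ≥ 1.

Base case: b(1) = 8, and 2^1 + 6 = 2 + 6 = 8.
Assume b(r) = 2^r + 6 for some r ≥ 1.
Then b(r+1) = 2b(r) − 6 = 2·(2^r + 6) − 6 = 2^{r+1} + 12 − 6 = 2^{r+1} + 6.
This completes the inductive step, so b(i) = 2^i + 6 for all i ≥ 1.

b(i) = 2^i + 6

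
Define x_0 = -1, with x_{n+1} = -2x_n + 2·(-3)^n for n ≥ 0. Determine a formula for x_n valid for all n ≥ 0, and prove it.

Claim: x_n = (-2)^n − 2·(-3)^n.

Base case: x_0 = -1, and (-2)^0 − 2·(-3)^0 = 1 − 2 = -1.
Assume x_k = (-2)^k − 2·(-3)^k for some k ≥ 0.
Then x_{k+1} = -2x_k + 2·(-3)^k = -2·((-2)^k − 2·(-3)^k) + 2·(-3)^k = (-2)^{k+1} + 4·(-3)^k + 2·(-3)^k = (-2)^{k+1} + 6·(-3)^k = (-2)^{k+1} − 2·(-3)^{k+1}.
Hence x_n = (-2)^n − 2·(-3)^n for every n ≥ 0, by induction.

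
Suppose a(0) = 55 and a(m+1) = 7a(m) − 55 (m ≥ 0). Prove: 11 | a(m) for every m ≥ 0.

Base case: a(0) = 55 = 11·5, so 11 | a(0).
Assume 11 | a(j), so a(j) = 11t for some integer t.
Then a(j+1) = 7a(j) − 55 = 7·(11t) − 55 = 11(7t − 5), so 11 | a(j+1).
So the property holds for j+1, and by induction 11 | a(m) for all m ≥ 0.

11 | a(m)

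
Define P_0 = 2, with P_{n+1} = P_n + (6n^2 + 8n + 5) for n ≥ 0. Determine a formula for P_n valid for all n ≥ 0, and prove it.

Claim: P_n = 2n^3 + n^2 + 2n + 2.

Base case: P_0 = 2, and 2·0^3 + 0^2 + 2·0 + 2 = 2.
Assume P_r = 2r^3 + r^2 + 2r + 2.
Then P_{r+1} = P_r + (6r^2 + 8r + 5) = (2r^3 + r^2 + 2r + 2) + (6r^2 + 8r + 5) = 2r^3 + 7r^2 + 10r + 7,
and 2·(r+1)^3 + (r+1)^2 + 2·(r+1) + 2 = 2r^3 + 7r^2 + 10r + 7.
By induction, P_n = 2n^3 + n^2 + 2n + 2 for all n ≥ 0.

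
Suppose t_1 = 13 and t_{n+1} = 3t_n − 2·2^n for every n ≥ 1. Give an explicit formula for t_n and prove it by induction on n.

Claim: t_n = 3·3^n + 2·2^n.

Base case: t_1 = 13, and 3·3^1 + 2·2^1 = 9 + 4 = 13.
Assume t_r = 3·3^r + 2·2^r for some r ≥ 1.
Then t_{r+1} = 3t_r − 2·2^r = 3·(3·3^r + 2·2^r) − 2·2^r = 3·3^{r+1} + 6·2^r − 2·2^r = 3·3^{r+1} + 4·2^r = 3·3^{r+1} + 2·2^{r+1}.
This completes the inductive step, so t_n = 3·3^n + 2·2^n for all n ≥ 1.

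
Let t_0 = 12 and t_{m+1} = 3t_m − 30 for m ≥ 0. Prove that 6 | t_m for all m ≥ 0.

Base case: t_0 = 12 = 6·2, so 6 | t_0.
Assume 6 | t_j, so t_j = 6s for some integer s.
Then t_{j+1} = 3t_j − 30 = 3·(6s) − 30 = 6(3s − 5), so 6 | t_{j+1}.
So the property holds for j+1, and by induction 6 | t_m for all m ≥ 0.

6 | t_m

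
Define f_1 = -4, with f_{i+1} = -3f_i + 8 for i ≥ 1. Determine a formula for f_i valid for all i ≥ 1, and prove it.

Claim: f_i = 2·(-3)^i + 2.

Base case: f_1 = -4, and 2·(-3)^1 + 2 = -6 + 2 = -4.
Assume f_m = 2·(-3)^m + 2 for some m ≥ 1.
Then f_{m+1} = -3f_m + 8 = -3·(2·(-3)^m + 2) + 8 = -6·(-3)^m − 6 + 8 = 2·(-3)^{m+1} + 2.
Hence f_i = 2·(-3)^i + 2 for every i ≥ 1, by induction.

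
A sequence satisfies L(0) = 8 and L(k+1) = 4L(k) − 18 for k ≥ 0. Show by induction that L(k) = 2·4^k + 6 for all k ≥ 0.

Base case: L(0) = 8, and 2·4^0 + 6 = 2 + 6 = 8.
Assume L(r) = 2·4^r + 6 for some r ≥ 0.
Then L(r+1) = 4L(r) − 18 = 4·(2·4^r + 6) − 18 = 8·4^r + 24 − 18 = 2·4^{r+1} + 6.
So the formula holds for r+1, and by induction L(k) = 2·4^k + 6 for all k ≥ 0.

L(k) = 2·4^k + 6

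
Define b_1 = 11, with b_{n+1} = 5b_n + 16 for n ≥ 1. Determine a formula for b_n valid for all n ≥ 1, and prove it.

Claim: b_n = 3·5^n − 4.

Base case: b_1 = 11, and 3·5^1 − 4 = 15 − 4 = 11.
Assume b_j = 3·5^j − 4 for some j ≥ 1.
Then b_{j+1} = 5b_j + 16 = 5·(3·5^j − 4) + 16 = 15·5^j − 20 + 16 = 3·5^{j+1} − 4.
Hence b_n = 3·5^n − 4 for every n ≥ 1, by induction.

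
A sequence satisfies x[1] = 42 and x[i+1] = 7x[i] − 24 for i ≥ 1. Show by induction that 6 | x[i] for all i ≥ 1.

Base case: x[1] = 42 = 6·7, so 6 | x[1].
Assume 6 | x[j], so x[j] = 6t for some integer t.
Then x[j+1] = 7x[j] − 24 = 7·(6t) − 24 = 6(7t − 4), so 6 | x[j+1].
So the property holds for j+1, and by induction 6 | x[i] for all i ≥ 1.

6 | x[i]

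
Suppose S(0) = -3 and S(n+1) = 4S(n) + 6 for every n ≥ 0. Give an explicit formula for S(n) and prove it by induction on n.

Claim: S(n) = -4^n − 2.

Base case: S(0) = -3, and -4^0 − 2 = -1 − 2 = -3.
Assume S(r) = -4^r − 2 for some r ≥ 0.
Then S(r+1) = 4S(r) + 6 = 4·(-4^r − 2) + 6 = -4^{r+1} − 8 + 6 = -4^{r+1} − 2.
Hence S(n) = -4^n − 2 for every n ≥ 0, by induction.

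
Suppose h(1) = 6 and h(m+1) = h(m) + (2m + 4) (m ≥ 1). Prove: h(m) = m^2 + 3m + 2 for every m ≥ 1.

Base case: h(1) = 6, and 1^2 + 3·1 + 2 = 6.
Assume h(r) = r^2 + 3r + 2.
Then h(r+1) = h(r) + (2r + 4) = (r^2 + 3r + 2) + (2r + 4) = r^2 + 5r + 6,
and (r+1)^2 + 3·(r+1) + 2 = r^2 + 5r + 6.
This completes the inductive step, so h(m) = m^2 + 3m + 2 for all m ≥ 1.

h(m) = m^2 + 3m + 2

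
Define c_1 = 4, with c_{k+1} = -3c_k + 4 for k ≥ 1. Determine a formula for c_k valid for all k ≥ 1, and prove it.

Claim: c_k = -(-3)^k + 1.

Base case: c_1 = 4, and -(-3)^1 + 1 = 3 + 1 = 4.
Assume c_r = -(-3)^r + 1 for some r ≥ 1.
Then c_{r+1} = -3c_r + 4 = -3·(-(-3)^r + 1) + 4 = 3·(-3)^r − 3 + 4 = -(-3)^{r+1} + 1.
This completes the inductive step, so c_k = -(-3)^k + 1 for all k ≥ 1.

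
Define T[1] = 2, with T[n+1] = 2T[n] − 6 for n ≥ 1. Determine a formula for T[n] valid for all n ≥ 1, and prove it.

Claim: T[n] = -2^{n+1} + 6.

Base case: T[1] = 2, and -2^{1+1} + 6 = -4 + 6 = 2.
Assume T[r] = -2^{r+1} + 6 for some r ≥ 1.
Then T[r+1] = 2T[r] − 6 = 2·(-2^{r+1} + 6) − 6 = -2^{r+2} + 12 − 6 = -2^{r+2} + 6.
This completes the inductive step, so T[n] = -2^{n+1} + 6 for all n ≥ 1.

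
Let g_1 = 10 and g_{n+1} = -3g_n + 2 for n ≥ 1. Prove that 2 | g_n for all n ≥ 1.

Base case: g_1 = 10 = 2·5, so 2 | g_1.
Assume 2 | g_j, so g_j = 2t for some integer t.
Then g_{j+1} = -3g_j + 2 = -3·(2t) + 2 = 2(-3t + 1), so 2 | g_{j+1}.
Hence 2 | g_n for every n ≥ 1, by induction.

2 | g_n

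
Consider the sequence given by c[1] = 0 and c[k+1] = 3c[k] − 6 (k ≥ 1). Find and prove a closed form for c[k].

Claim: c[k] = -3^k + 3.

Base case: c[1] = 0, and -3^1 + 3 = -3 + 3 = 0.
Assume c[m] = -3^m + 3 for some m ≥ 1.
Then c[m+1] = 3c[m] − 6 = 3·(-3^m + 3) − 6 = -3^{m+1} + 9 − 6 = -3^{m+1} + 3.
By induction, c[k] = -3^k + 3 for all k ≥ 1.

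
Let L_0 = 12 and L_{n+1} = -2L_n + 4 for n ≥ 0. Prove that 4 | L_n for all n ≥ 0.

Base case: L_0 = 12 = 4·3, so 4 | L_0.
Assume 4 | L_k, so L_k = 4t for some integer t.
Then L_{k+1} = -2L_k + 4 = -2·(4t) + 4 = 4(-2t + 1), so 4 | L_{k+1}.
This completes the inductive step, so 4 | L_n for all n ≥ 0.

4 | L_n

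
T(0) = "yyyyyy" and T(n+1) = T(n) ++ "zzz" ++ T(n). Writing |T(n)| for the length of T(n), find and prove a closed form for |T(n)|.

Claim: |T(n)| = 9·2^n − 3.

Base case: |T(0)| = 6, and 9·2^0 − 3 = 6.
Assume |T(m)| = 9·2^m − 3.
Then |T(m+1)| = |T(m)| + 3 + |T(m)| = 2|T(m)| + 3 = 2(9·2^m − 3) + 3 = 9·2^{m+1} − 6 + 3 = 9·2^{m+1} − 3.
This completes the inductive step, so |T(n)| = 9·2^n − 3 for all n ≥ 0.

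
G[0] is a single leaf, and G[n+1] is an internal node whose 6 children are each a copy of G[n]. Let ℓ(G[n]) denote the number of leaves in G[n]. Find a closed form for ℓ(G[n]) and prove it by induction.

Claim: ℓ(G[n]) = 6^n.

Base case: ℓ(G[0]) = 1, and 6^0 = 1.
Assume ℓ(G[k]) = 6^k.
Then ℓ(G[k+1]) = 6·ℓ(G[k]) = 6·6^k = 6^{k+1}.
So the formula holds for k+1, and by induction ℓ(G[n]) = 6^n for all n ≥ 0.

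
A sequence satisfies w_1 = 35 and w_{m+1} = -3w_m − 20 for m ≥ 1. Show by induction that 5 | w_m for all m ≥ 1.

Base case: w_1 = 35 = 5·7, so 5 | w_1.
Assume 5 | w_j, so w_j = 5t for some integer t.
Then w_{j+1} = -3w_j − 20 = -3·(5t) − 20 = 5(-3t − 4), so 5 | w_{j+1}.
This completes the inductive step, so 5 | w_m for all m ≥ 1.

5 | w_m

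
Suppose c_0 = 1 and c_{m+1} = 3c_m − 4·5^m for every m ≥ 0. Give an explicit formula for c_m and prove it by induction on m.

Claim: c_m = 3·3^m − 2·5^m.

Base case: c_0 = 1, and 3·3^0 − 2·5^0 = 3 − 2 = 1.
Assume c_k = 3·3^k − 2·5^k for some k ≥ 0.
Then c_{k+1} = 3c_k − 4·5^k = 3·(3·3^k − 2·5^k) − 4·5^k = 3·3^{k+1} − 6·5^k − 4·5^k = 3·3^{k+1} − 10·5^k = 3·3^{k+1} − 2·5^{k+1}.
This completes the inductive step, so c_m = 3·3^m − 2·5^m for all m ≥ 0.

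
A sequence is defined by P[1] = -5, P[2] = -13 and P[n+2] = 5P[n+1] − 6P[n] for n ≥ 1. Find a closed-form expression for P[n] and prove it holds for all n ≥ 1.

Claim: P[n] = -3^n − 2^n.

Base cases: P[1] = -5 and -3^1 − 2^1 = -5; P[2] = -13 and -3^2 − 2^2 = -13.
Assume P[j] = -3^j − 2^j for all 1 ≤ j ≤ m, where m ≥ 2.
Then P[m+1] = 5P[m] − 6P[m−1] = 5·(-3^m − 2^m) − 6·(-3^{m−1} − 2^{m−1}) = -(5·3 − 6)3^{m−1} − (5·2 − 6)2^{m−1} = -9·3^{m−1} − 4·2^{m−1} = -3^{m+1} − 2^{m+1}.
So the formula holds for m+1, and by strong induction P[n] = -3^n − 2^n for all n ≥ 1.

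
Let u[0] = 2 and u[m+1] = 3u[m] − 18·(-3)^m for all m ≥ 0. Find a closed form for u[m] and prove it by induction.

Claim: u[m] = -3^m + 3·(-3)^m.

Base case: u[0] = 2, and -3^0 + 3·(-3)^0 = -1 + 3 = 2.
Assume u[k] = -3^k + 3·(-3)^k for some k ≥ 0.
Then u[k+1] = 3u[k] − 18·(-3)^k = 3·(-3^k + 3·(-3)^k) − 18·(-3)^k = -3^{k+1} + 9·(-3)^k − 18·(-3)^k = -3^{k+1} − 9·(-3)^k = -3^{k+1} + 3·(-3)^{k+1}.
By induction, u[m] = -3^m + 3·(-3)^m for all m ≥ 0.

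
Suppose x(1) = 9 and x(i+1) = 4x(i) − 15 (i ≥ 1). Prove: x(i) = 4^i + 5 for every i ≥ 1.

Base case: x(1) = 9, and 4^1 + 5 = 4 + 5 = 9.
Assume x(k) = 4^k + 5 for some k ≥ 1.
Then x(k+1) = 4x(k) − 15 = 4·(4^k + 5) − 15 = 4^{k+1} + 20 − 15 = 4^{k+1} + 5.
So the formula holds for k+1, and by induction x(i) = 4^i + 5 for all i ≥ 1.

x(i) = 4^i + 5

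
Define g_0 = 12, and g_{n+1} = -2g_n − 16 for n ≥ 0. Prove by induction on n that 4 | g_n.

Base case: g_0 = 12 = 4·3, so 4 | g_0.
Assume 4 | g_k, so g_k = 4t for some integer t.
Then g_{k+1} = -2g_k − 16 = -2·(4t) − 16 = 4(-2t − 4), so 4 | g_{k+1}.
So the property holds for k+1, and by induction 4 | g_n for all n ≥ 0.

4 | g_n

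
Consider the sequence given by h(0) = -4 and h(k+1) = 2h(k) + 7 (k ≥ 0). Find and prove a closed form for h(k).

Claim: h(k) = 3·2^k − 7.

Base case: h(0) = -4, and 3·2^0 − 7 = 3 − 7 = -4.
Assume h(j) = 3·2^j − 7 for some j ≥ 0.
Then h(j+1) = 2h(j) + 7 = 2·(3·2^j − 7) + 7 = 6·2^j − 14 + 7 = 3·2^{j+1} − 7.
So the formula holds for j+1, and by induction h(k) = 3·2^k − 7 for all k ≥ 0.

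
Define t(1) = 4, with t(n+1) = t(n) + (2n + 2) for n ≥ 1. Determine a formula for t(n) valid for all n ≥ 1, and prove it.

Claim: t(n) = n^2 + n + 2.

Base case: t(1) = 4, and 1^2 + 1 + 2 = 4.
Assume t(r) = r^2 + r + 2.
Then t(r+1) = t(r) + (2r + 2) = (r^2 + r + 2) + (2r + 2) = r^2 + 3r + 4,
and (r+1)^2 + (r+1) + 2 = r^2 + 3r + 4.
This completes the inductive step, so t(n) = n^2 + n + 2 for all n ≥ 1.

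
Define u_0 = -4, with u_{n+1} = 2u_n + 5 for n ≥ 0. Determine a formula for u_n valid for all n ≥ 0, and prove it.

Claim: u_n = 2^n − 5.

Base case: u_0 = -4, and 2^0 − 5 = 1 − 5 = -4.
Assume u_k = 2^k − 5 for some k ≥ 0.
Then u_{k+1} = 2u_k + 5 = 2·(2^k − 5) + 5 = 2^{k+1} − 10 + 5 = 2^{k+1} − 5.
Hence u_n = 2^n − 5 for every n ≥ 0, by induction.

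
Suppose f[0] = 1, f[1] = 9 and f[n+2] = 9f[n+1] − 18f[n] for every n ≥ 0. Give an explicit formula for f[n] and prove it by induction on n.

Claim: f[n] = -3^n + 2·6^n.

Base cases: f[0] = 1 and -3^0 + 2·6^0 = 1; f[1] = 9 and -3^1 + 2·6^1 = 9.
Assume f[j] = -3^j + 2·6^j for all 0 ≤ j ≤ k, where k ≥ 1.
Then f[k+1] = 9f[k] − 18f[k−1] = 9·(-3^k + 2·6^k) − 18·(-3^{k−1} + 2·6^{k−1}) = -(9·3 − 18)3^{k−1} + 2·(9·6 − 18)6^{k−1} = -9·3^{k−1} + 72·6^{k−1} = -3^{k+1} + 2·6^{k+1}.
This completes the inductive step, so f[n] = -3^n + 2·6^n for all n ≥ 0.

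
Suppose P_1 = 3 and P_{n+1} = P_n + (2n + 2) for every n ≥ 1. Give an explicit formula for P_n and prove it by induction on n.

Claim: P_n = n^2 + n + 1.

Base case: P_1 = 3, and 1^2 + 1 + 1 = 3.
Assume P_j = j^2 + j + 1.
Then P_{j+1} = P_j + (2j + 2) = (j^2 + j + 1) + (2j + 2) = j^2 + 3j + 3,
and (j+1)^2 + (j+1) + 1 = j^2 + 3j + 3.
Hence P_n = n^2 + n + 1 for every n ≥ 1, by induction.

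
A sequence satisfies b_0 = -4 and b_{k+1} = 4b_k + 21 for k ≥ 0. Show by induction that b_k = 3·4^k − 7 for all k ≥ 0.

Base case: b_0 = -4, and 3·4^0 − 7 = 3 − 7 = -4.
Assume b_r = 3·4^r − 7 for some r ≥ 0.
Then b_{r+1} = 4b_r + 21 = 4·(3·4^r − 7) + 21 = 12·4^r − 28 + 21 = 3·4^{r+1} − 7.
This completes the inductive step, so b_k = 3·4^k − 7 for all k ≥ 0.

b_k = 3·4^k − 7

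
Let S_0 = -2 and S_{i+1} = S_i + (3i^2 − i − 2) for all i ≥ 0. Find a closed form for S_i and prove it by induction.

Claim: S_i = i^3 − 2i^2 − i − 2.

Base case: S_0 = -2, and 0^3 − 2·0^2 − 0 − 2 = -2.
Assume S_m = m^3 − 2m^2 − m − 2.
Then S_{m+1} = S_m + (3m^2 − m − 2) = (m^3 − 2m^2 − m − 2) + (3m^2 − m − 2) = m^3 + m^2 − 2m − 4,
and (m+1)^3 − 2·(m+1)^2 − (m+1) − 2 = m^3 + m^2 − 2m − 4.
By induction, S_i = i^3 − 2i^2 − i − 2 for all i ≥ 0.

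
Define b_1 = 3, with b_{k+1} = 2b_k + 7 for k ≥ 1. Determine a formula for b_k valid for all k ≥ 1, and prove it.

Claim: b_k = 5·2^k − 7.

Base case: b_1 = 3, and 5·2^1 − 7 = 10 − 7 = 3.
Assume b_j = 5·2^j − 7 for some j ≥ 1.
Then b_{j+1} = 2b_j + 7 = 2·(5·2^j − 7) + 7 = 10·2^j − 14 + 7 = 5·2^{j+1} − 7.
By induction, b_k = 5·2^k − 7 for all k ≥ 1.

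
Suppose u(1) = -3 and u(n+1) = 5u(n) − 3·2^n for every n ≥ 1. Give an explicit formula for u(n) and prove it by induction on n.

Claim: u(n) = -5^n + 2^n.

Base case: u(1) = -3, and -5^1 + 2^1 = -5 + 2 = -3.
Assume u(r) = -5^r + 2^r for some r ≥ 1.
Then u(r+1) = 5u(r) − 3·2^r = 5·(-5^r + 2^r) − 3·2^r = -5^{r+1} + 5·2^r − 3·2^r = -5^{r+1} + 2·2^r = -5^{r+1} + 2^{r+1}.
By induction, u(n) = -5^n + 2^n for all n ≥ 1.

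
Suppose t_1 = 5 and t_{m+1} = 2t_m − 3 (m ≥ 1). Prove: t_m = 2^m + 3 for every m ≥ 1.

Base case: t_1 = 5, and 2^1 + 3 = 2 + 3 = 5.
Assume t_k = 2^k + 3 for some k ≥ 1.
Then t_{k+1} = 2t_k − 3 = 2·(2^k + 3) − 3 = 2^{k+1} + 6 − 3 = 2^{k+1} + 3.
This completes the inductive step, so t_m = 2^m + 3 for all m ≥ 1.

t_m = 2^m + 3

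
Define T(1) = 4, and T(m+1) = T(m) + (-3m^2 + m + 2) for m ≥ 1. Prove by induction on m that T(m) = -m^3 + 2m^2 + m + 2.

Base case: T(1) = 4, and -1^3 + 2·1^2 + 1 + 2 = 4.
Assume T(k) = -k^3 + 2k^2 + k + 2.
Then T(k+1) = T(k) + (-3k^2 + k + 2) = (-k^3 + 2k^2 + k + 2) + (-3k^2 + k + 2) = -k^3 − k^2 + 2k + 4,
and -(k+1)^3 + 2·(k+1)^2 + (k+1) + 2 = -k^3 − k^2 + 2k + 4.
By induction, T(m) = -m^3 + 2m^2 + m + 2 for all m ≥ 1.

T(m) = -m^3 + 2m^2 + m + 2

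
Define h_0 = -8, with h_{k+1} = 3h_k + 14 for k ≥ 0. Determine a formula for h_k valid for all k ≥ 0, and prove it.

Claim: h_k = -3^k − 7.

Base case: h_0 = -8, and -3^0 − 7 = -1 − 7 = -8.
Assume h_m = -3^m − 7 for some m ≥ 0.
Then h_{m+1} = 3h_m + 14 = 3·(-3^m − 7) + 14 = -3^{m+1} − 21 + 14 = -3^{m+1} − 7.
By induction, h_k = -3^k − 7 for all k ≥ 0.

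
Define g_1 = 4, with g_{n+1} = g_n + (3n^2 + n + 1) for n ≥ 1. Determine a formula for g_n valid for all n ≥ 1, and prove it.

Claim: g_n = n^3 − n^2 + n + 3.

Base case: g_1 = 4, and 1^3 − 1^2 + 1 + 3 = 4.
Assume g_j = j^3 − j^2 + j + 3.
Then g_{j+1} = g_j + (3j^2 + j + 1) = (j^3 − j^2 + j + 3) + (3j^2 + j + 1) = j^3 + 2j^2 + 2j + 4,
and (j+1)^3 − (j+1)^2 + (j+1) + 3 = j^3 + 2j^2 + 2j + 4.
By induction, g_n = n^3 − n^2 + n + 3 for all n ≥ 1.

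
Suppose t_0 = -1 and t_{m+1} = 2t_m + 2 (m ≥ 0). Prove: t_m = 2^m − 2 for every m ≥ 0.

Base case: t_0 = -1, and 2^0 − 2 = 1 − 2 = -1.
Assume t_k = 2^k − 2 for some k ≥ 0.
Then t_{k+1} = 2t_k + 2 = 2·(2^k − 2) + 2 = 2^{k+1} − 4 + 2 = 2^{k+1} − 2.
This completes the inductive step, so t_m = 2^m − 2 for all m ≥ 0.

t_m = 2^m − 2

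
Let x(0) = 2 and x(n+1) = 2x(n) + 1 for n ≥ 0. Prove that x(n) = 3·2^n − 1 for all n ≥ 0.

Base case: x(0) = 2, and 3·2^0 − 1 = 3 − 1 = 2.
Assume x(k) = 3·2^k − 1 for some k ≥ 0.
Then x(k+1) = 2x(k) + 1 = 2·(3·2^k − 1) + 1 = 6·2^k − 2 + 1 = 3·2^{k+1} − 1.
So the formula holds for k+1, and by induction x(n) = 3·2^n − 1 for all n ≥ 0.

x(n) = 3·2^n − 1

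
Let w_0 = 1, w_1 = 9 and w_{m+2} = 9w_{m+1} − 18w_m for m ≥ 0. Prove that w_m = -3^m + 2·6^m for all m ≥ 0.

Base cases: w_0 = 1 and -3^0 + 2·6^0 = 1; w_1 = 9 and -3^1 + 2·6^1 = 9.
Assume w_j = -3^j + 2·6^j for all 0 ≤ j ≤ r, where r ≥ 1.
Then w_{r+1} = 9w_r − 18w_{r−1} = 9·(-3^r + 2·6^r) − 18·(-3^{r−1} + 2·6^{r−1}) = -(9·3 − 18)3^{r−1} + 2·(9·6 − 18)6^{r−1} = -9·3^{r−1} + 72·6^{r−1} = -3^{r+1} + 2·6^{r+1}.
This completes the inductive step, so w_m = -3^m + 2·6^m for all m ≥ 0.

w_m = -3^m + 2·6^m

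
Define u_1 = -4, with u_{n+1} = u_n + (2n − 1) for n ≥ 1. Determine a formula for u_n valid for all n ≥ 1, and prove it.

Claim: u_n = n^2 − 2n − 3.

Base case: u_1 = -4, and 1^2 − 2·1 − 3 = -4.
Assume u_j = j^2 − 2j − 3.
Then u_{j+1} = u_j + (2j − 1) = (j^2 − 2j − 3) + (2j − 1) = j^2 − 4,
and (j+1)^2 − 2·(j+1) − 3 = j^2 − 4.
By induction, u_n = n^2 − 2n − 3 for all n ≥ 1.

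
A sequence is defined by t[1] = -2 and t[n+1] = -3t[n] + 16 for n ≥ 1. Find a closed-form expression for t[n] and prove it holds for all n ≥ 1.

Claim: t[n] = 2·(-3)^n + 4.

Base case: t[1] = -2, and 2·(-3)^1 + 4 = -6 + 4 = -2.
Assume t[m] = 2·(-3)^m + 4 for some m ≥ 1.
Then t[m+1] = -3t[m] + 16 = -3·(2·(-3)^m + 4) + 16 = -6·(-3)^m − 12 + 16 = 2·(-3)^{m+1} + 4.
Hence t[n] = 2·(-3)^n + 4 for every n ≥ 1, by induction.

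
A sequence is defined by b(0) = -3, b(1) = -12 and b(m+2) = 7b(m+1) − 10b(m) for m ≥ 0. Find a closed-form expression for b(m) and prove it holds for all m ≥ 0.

Claim: b(m) = -2^m − 2·5^m.

Base cases: b(0) = -3 and -2^0 − 2·5^0 = -3; b(1) = -12 and -2^1 − 2·5^1 = -12.
Assume b(j) = -2^j − 2·5^j for all 0 ≤ j ≤ k, where k ≥ 1.
Then b(k+1) = 7b(k) − 10b(k−1) = 7·(-2^k − 2·5^k) − 10·(-2^{k−1} − 2·5^{k−1}) = -(7·2 − 10)2^{k−1} − 2·(7·5 − 10)5^{k−1} = -4·2^{k−1} − 50·5^{k−1} = -2^{k+1} − 2·5^{k+1}.
So the formula holds for k+1, and by strong induction b(m) = -2^m − 2·5^m for all m ≥ 0.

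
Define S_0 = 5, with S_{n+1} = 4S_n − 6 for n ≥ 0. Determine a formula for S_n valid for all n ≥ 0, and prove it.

Claim: S_n = 3·4^n + 2.

Base case: S_0 = 5, and 3·4^0 + 2 = 3 + 2 = 5.
Assume S_m = 3·4^m + 2 for some m ≥ 0.
Then S_{m+1} = 4S_m − 6 = 4·(3·4^m + 2) − 6 = 12·4^m + 8 − 6 = 3·4^{m+1} + 2.
By induction, S_n = 3·4^n + 2 for all n ≥ 0.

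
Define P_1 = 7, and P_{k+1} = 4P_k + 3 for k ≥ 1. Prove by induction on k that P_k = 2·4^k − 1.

Base case: P_1 = 7, and 2·4^1 − 1 = 8 − 1 = 7.
Assume P_m = 2·4^m − 1 for some m ≥ 1.
Then P_{m+1} = 4P_m + 3 = 4·(2·4^m − 1) + 3 = 8·4^m − 4 + 3 = 2·4^{m+1} − 1.
This completes the inductive step, so P_k = 2·4^k − 1 for all k ≥ 1.

P_k = 2·4^k − 1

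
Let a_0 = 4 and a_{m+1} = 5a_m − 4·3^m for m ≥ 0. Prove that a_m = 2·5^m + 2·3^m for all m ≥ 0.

Base case: a_0 = 4, and 2·5^0 + 2·3^0 = 2 + 2 = 4.
Assume a_k = 2·5^k + 2·3^k for some k ≥ 0.
Then a_{k+1} = 5a_k − 4·3^k = 5·(2·5^k + 2·3^k) − 4·3^k = 2·5^{k+1} + 10·3^k − 4·3^k = 2·5^{k+1} + 6·3^k = 2·5^{k+1} + 2·3^{k+1}.
By induction, a_m = 2·5^m + 2·3^m for all m ≥ 0.

a_m = 2·5^m + 2·3^m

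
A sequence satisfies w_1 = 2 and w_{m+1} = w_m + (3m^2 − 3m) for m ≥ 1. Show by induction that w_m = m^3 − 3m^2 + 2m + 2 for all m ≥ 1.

Base case: w_1 = 2, and 1^3 − 3·1^2 + 2·1 + 2 = 2.
Assume w_k = k^3 − 3k^2 + 2k + 2.
Then w_{k+1} = w_k + (3k^2 − 3k) = (k^3 − 3k^2 + 2k + 2) + (3k^2 − 3k) = k^3 − k + 2,
and (k+1)^3 − 3·(k+1)^2 + 2·(k+1) + 2 = k^3 − k + 2.
Hence w_m = m^3 − 3m^2 + 2m + 2 for every m ≥ 1, by induction.

w_m = m^3 − 3m^2 + 2m + 2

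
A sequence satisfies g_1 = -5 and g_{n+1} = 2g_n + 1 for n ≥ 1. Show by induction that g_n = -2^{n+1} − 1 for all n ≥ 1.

Base case: g_1 = -5, and -2^{1+1} − 1 = -4 − 1 = -5.
Assume g_r = -2^{r+1} − 1 for some r ≥ 1.
Then g_{r+1} = 2g_r + 1 = 2·(-2^{r+1} − 1) + 1 = -2^{r+2} − 2 + 1 = -2^{r+2} − 1.
By induction, g_n = -2^{n+1} − 1 for all n ≥ 1.

g_n = -2^{n+1} − 1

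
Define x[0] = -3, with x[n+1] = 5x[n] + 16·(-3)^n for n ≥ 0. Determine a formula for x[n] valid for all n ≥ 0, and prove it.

Claim: x[n] = -5^n − 2·(-3)^n.

Base case: x[0] = -3, and -5^0 − 2·(-3)^0 = -1 − 2 = -3.
Assume x[m] = -5^m − 2·(-3)^m for some m ≥ 0.
Then x[m+1] = 5x[m] + 16·(-3)^m = 5·(-5^m − 2·(-3)^m) + 16·(-3)^m = -5^{m+1} − 10·(-3)^m + 16·(-3)^m = -5^{m+1} + 6·(-3)^m = -5^{m+1} − 2·(-3)^{m+1}.
Hence x[n] = -5^n − 2·(-3)^n for every n ≥ 0, by induction.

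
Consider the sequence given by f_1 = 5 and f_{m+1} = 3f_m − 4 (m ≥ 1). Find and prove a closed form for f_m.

Claim: f_m = 3^m + 2.

Base case: f_1 = 5, and 3^1 + 2 = 3 + 2 = 5.
Assume f_j = 3^j + 2 for some j ≥ 1.
Then f_{j+1} = 3f_j − 4 = 3·(3^j + 2) − 4 = 3^{j+1} + 6 − 4 = 3^{j+1} + 2.
By induction, f_m = 3^m + 2 for all m ≥ 1.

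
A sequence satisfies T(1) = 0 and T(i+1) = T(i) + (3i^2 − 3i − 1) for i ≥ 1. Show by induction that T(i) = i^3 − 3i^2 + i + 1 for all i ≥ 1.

Base case: T(1) = 0, and 1^3 − 3·1^2 + 1 + 1 = 0.
Assume T(m) = m^3 − 3m^2 + m + 1.
Then T(m+1) = T(m) + (3m^2 − 3m − 1) = (m^3 − 3m^2 + m + 1) + (3m^2 − 3m − 1) = m^3 − 2m,
and (m+1)^3 − 3·(m+1)^2 + (m+1) + 1 = m^3 − 2m.
By induction, T(i) = i^3 − 3i^2 + i + 1 for all i ≥ 1.

T(i) = i^3 − 3i^2 + i + 1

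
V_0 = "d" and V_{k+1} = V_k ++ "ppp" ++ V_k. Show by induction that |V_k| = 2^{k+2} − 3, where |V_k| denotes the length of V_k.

Base case: |V_0| = 1, and 2^{0+2} − 3 = 1.
Assume |V_m| = 2^{m+2} − 3.
Then |V_{m+1}| = |V_m| + 3 + |V_m| = 2|V_m| + 3 = 2(2^{m+2} − 3) + 3 = 2^{m+3} − 6 + 3 = 2^{m+3} − 3.
Hence |V_k| = 2^{k+2} − 3 for every k ≥ 0, by induction.

|V_k| = 2^{k+2} − 3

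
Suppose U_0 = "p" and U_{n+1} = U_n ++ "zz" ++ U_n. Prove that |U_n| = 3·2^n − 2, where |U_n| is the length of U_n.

Base case: |U_0| = 1, and 3·2^0 − 2 = 1.
Assume |U_j| = 3·2^j − 2.
Then |U_{j+1}| = |U_j| + 2 + |U_j| = 2|U_j| + 2 = 2(3·2^j − 2) + 2 = 3·2^{j+1} − 4 + 2 = 3·2^{j+1} − 2.
So the formula holds for j+1, and by induction |U_n| = 3·2^n − 2 for all n ≥ 0.

|U_n| = 3·2^n − 2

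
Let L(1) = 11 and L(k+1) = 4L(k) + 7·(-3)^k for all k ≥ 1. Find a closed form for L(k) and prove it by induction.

Claim: L(k) = 2·4^k − (-3)^k.

Base case: L(1) = 11, and 2·4^1 − (-3)^1 = 8 + 3 = 11.
Assume L(m) = 2·4^m − (-3)^m for some m ≥ 1.
Then L(m+1) = 4L(m) + 7·(-3)^m = 4·(2·4^m − (-3)^m) + 7·(-3)^m = 2·4^{m+1} − 4·(-3)^m + 7·(-3)^m = 2·4^{m+1} + 3·(-3)^m = 2·4^{m+1} − (-3)^{m+1}.
This completes the inductive step, so L(k) = 2·4^k − (-3)^k for all k ≥ 1.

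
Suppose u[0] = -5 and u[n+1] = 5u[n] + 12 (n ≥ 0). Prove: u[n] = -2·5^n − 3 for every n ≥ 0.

Base case: u[0] = -5, and -2·5^0 − 3 = -2 − 3 = -5.
Assume u[r] = -2·5^r − 3 for some r ≥ 0.
Then u[r+1] = 5u[r] + 12 = 5·(-2·5^r − 3) + 12 = -10·5^r − 15 + 12 = -2·5^{r+1} − 3.
This completes the inductive step, so u[n] = -2·5^n − 3 for all n ≥ 0.

u[n] = -2·5^n − 3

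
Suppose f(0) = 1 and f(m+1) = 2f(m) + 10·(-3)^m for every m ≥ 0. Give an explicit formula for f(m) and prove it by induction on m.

Claim: f(m) = 3·2^m − 2·(-3)^m.

Base case: f(0) = 1, and 3·2^0 − 2·(-3)^0 = 3 − 2 = 1.
Assume f(j) = 3·2^j − 2·(-3)^j for some j ≥ 0.
Then f(j+1) = 2f(j) + 10·(-3)^j = 2·(3·2^j − 2·(-3)^j) + 10·(-3)^j = 3·2^{j+1} − 4·(-3)^j + 10·(-3)^j = 3·2^{j+1} + 6·(-3)^j = 3·2^{j+1} − 2·(-3)^{j+1}.
This completes the inductive step, so f(m) = 3·2^m − 2·(-3)^m for all m ≥ 0.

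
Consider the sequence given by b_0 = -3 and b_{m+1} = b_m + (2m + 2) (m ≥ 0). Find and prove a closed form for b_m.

Claim: b_m = m^2 + m − 3.

Base case: b_0 = -3, and 0^2 + 0 − 3 = -3.
Assume b_k = k^2 + k − 3.
Then b_{k+1} = b_k + (2k + 2) = (k^2 + k − 3) + (2k + 2) = k^2 + 3k − 1,
and (k+1)^2 + (k+1) − 3 = k^2 + 3k − 1.
This completes the inductive step, so b_m = m^2 + m − 3 for all m ≥ 0.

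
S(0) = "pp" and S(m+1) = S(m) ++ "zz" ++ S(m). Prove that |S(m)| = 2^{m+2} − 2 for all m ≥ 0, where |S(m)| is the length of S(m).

Base case: |S(0)| = 2, and 2^{0+2} − 2 = 2.
Assume |S(r)| = 2^{r+2} − 2.
Then |S(r+1)| = |S(r)| + 2 + |S(r)| = 2|S(r)| + 2 = 2(2^{r+2} − 2) + 2 = 2^{r+3} − 4 + 2 = 2^{r+3} − 2.
Hence |S(m)| = 2^{m+2} − 2 for every m ≥ 0, by induction.

|S(m)| = 2^{m+2} − 2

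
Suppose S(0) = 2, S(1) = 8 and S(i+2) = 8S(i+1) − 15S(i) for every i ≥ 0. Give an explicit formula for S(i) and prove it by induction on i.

Claim: S(i) = 3^i + 5^i.

Base cases: S(0) = 2 and 3^0 + 5^0 = 2; S(1) = 8 and 3^1 + 5^1 = 8.
Assume S(j) = 3^j + 5^j for all 0 ≤ j ≤ r, where r ≥ 1.
Then S(r+1) = 8S(r) − 15S(r−1) = 8·(3^r + 5^r) − 15·(3^{r−1} + 5^{r−1}) = (8·3 − 15)3^{r−1} + (8·5 − 15)5^{r−1} = 9·3^{r−1} + 25·5^{r−1} = 3^{r+1} + 5^{r+1}.
This completes the inductive step, so S(i) = 3^i + 5^i for all i ≥ 0.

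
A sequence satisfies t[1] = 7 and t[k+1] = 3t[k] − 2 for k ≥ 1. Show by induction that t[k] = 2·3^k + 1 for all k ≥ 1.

Base case: t[1] = 7, and 2·3^1 + 1 = 6 + 1 = 7.
Assume t[m] = 2·3^m + 1 for some m ≥ 1.
Then t[m+1] = 3t[m] − 2 = 3·(2·3^m + 1) − 2 = 6·3^m + 3 − 2 = 2·3^{m+1} + 1.
So the formula holds for m+1, and by induction t[k] = 2·3^k + 1 for all k ≥ 1.

t[k] = 2·3^k + 1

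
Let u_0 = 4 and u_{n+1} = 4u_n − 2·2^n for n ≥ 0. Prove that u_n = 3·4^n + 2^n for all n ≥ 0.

Base case: u_0 = 4, and 3·4^0 + 2^0 = 3 + 1 = 4.
Assume u_r = 3·4^r + 2^r for some r ≥ 0.
Then u_{r+1} = 4u_r − 2·2^r = 4·(3·4^r + 2^r) − 2·2^r = 3·4^{r+1} + 4·2^r − 2·2^r = 3·4^{r+1} + 2·2^r = 3·4^{r+1} + 2^{r+1}.
So the formula holds for r+1, and by induction u_n = 3·4^n + 2^n for all n ≥ 0.

u_n = 3·4^n + 2^n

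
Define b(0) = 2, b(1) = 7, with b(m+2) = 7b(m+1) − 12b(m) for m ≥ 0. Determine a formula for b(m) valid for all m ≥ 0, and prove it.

Claim: b(m) = 4^m + 3^m.

Base cases: b(0) = 2 and 4^0 + 3^0 = 2; b(1) = 7 and 4^1 + 3^1 = 7.
Assume b(j) = 4^j + 3^j for all 0 ≤ j ≤ k, where k ≥ 1.
Then b(k+1) = 7b(k) − 12b(k−1) = 7·(4^k + 3^k) − 12·(4^{k−1} + 3^{k−1}) = (7·4 − 12)4^{k−1} + (7·3 − 12)3^{k−1} = 16·4^{k−1} + 9·3^{k−1} = 4^{k+1} + 3^{k+1}.
Hence b(m) = 4^m + 3^m for every m ≥ 0, by strong induction.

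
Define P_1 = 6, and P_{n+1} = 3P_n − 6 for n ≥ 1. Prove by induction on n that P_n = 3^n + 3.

Base case: P_1 = 6, and 3^1 + 3 = 3 + 3 = 6.
Assume P_k = 3^k + 3 for some k ≥ 1.
Then P_{k+1} = 3P_k − 6 = 3·(3^k + 3) − 6 = 3^{k+1} + 9 − 6 = 3^{k+1} + 3.
By induction, P_n = 3^n + 3 for all n ≥ 1.

P_n = 3^n + 3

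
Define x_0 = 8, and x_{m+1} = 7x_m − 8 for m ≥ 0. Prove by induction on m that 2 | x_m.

Base case: x_0 = 8 = 2·4, so 2 | x_0.
Assume 2 | x_k, so x_k = 2t for some integer t.
Then x_{k+1} = 7x_k − 8 = 7·(2t) − 8 = 2(7t − 4), so 2 | x_{k+1}.
This completes the inductive step, so 2 | x_m for all m ≥ 0.

2 | x_m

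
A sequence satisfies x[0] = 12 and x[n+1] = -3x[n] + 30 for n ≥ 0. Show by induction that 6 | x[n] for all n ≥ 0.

Base case: x[0] = 12 = 6·2, so 6 | x[0].
Assume 6 | x[k], so x[k] = 6t for some integer t.
Then x[k+1] = -3x[k] + 30 = -3·(6t) + 30 = 6(-3t + 5), so 6 | x[k+1].
Hence 6 | x[n] for every n ≥ 0, by induction.

6 | x[n]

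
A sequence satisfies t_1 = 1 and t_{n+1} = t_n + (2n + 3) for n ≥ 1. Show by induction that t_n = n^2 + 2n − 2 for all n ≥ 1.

Base case: t_1 = 1, and 1^2 + 2·1 − 2 = 1.
Assume t_r = r^2 + 2r − 2.
Then t_{r+1} = t_r + (2r + 3) = (r^2 + 2r − 2) + (2r + 3) = r^2 + 4r + 1,
and (r+1)^2 + 2·(r+1) − 2 = r^2 + 4r + 1.
By induction, t_n = n^2 + 2n − 2 for all n ≥ 1.

t_n = n^2 + 2n − 2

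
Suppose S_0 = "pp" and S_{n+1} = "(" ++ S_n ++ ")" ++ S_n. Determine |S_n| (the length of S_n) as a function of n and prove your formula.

Claim: |S_n| = 2^{n+2} − 2.

Base case: |S_0| = 2, and 2^{0+2} − 2 = 2.
Assume |S_j| = 2^{j+2} − 2.
Then |S_{j+1}| = 1 + |S_j| + 1 + |S_j| = 2|S_j| + 2 = 2(2^{j+2} − 2) + 2 = 2^{j+3} − 4 + 2 = 2^{j+3} − 2.
By induction, |S_n| = 2^{n+2} − 2 for all n ≥ 0.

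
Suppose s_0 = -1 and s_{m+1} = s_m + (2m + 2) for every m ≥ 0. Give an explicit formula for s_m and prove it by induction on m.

Claim: s_m = m^2 + m − 1.

Base case: s_0 = -1, and 0^2 + 0 − 1 = -1.
Assume s_r = r^2 + r − 1.
Then s_{r+1} = s_r + (2r + 2) = (r^2 + r − 1) + (2r + 2) = r^2 + 3r + 1,
and (r+1)^2 + (r+1) − 1 = r^2 + 3r + 1.
This completes the inductive step, so s_m = m^2 + m − 1 for all m ≥ 0.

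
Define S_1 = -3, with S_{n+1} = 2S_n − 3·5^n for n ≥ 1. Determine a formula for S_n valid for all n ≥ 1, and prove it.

Claim: S_n = 2^n − 5^n.

Base case: S_1 = -3, and 2^1 − 5^1 = 2 − 5 = -3.
Assume S_k = 2^k − 5^k for some k ≥ 1.
Then S_{k+1} = 2S_k − 3·5^k = 2·(2^k − 5^k) − 3·5^k = 2^{k+1} − 2·5^k − 3·5^k = 2^{k+1} − 5·5^k = 2^{k+1} − 5^{k+1}.
Hence S_n = 2^n − 5^n for every n ≥ 1, by induction.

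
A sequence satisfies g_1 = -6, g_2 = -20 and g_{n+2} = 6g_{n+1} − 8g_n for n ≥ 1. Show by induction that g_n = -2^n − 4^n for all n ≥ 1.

Base cases: g_1 = -6 and -2^1 − 4^1 = -6; g_2 = -20 and -2^2 − 4^2 = -20.
Assume g_j = -2^j − 4^j for all 1 ≤ j ≤ k, where k ≥ 2.
Then g_{k+1} = 6g_k − 8g_{k−1} = 6·(-2^k − 4^k) − 8·(-2^{k−1} − 4^{k−1}) = -(6·2 − 8)2^{k−1} − (6·4 − 8)4^{k−1} = -4·2^{k−1} − 16·4^{k−1} = -2^{k+1} − 4^{k+1}.
By strong induction, g_n = -2^n − 4^n for all n ≥ 1.

g_n = -2^n − 4^n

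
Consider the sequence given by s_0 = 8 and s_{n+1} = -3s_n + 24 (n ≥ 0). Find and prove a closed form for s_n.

Claim: s_n = 2·(-3)^n + 6.

Base case: s_0 = 8, and 2·(-3)^0 + 6 = 2 + 6 = 8.
Assume s_j = 2·(-3)^j + 6 for some j ≥ 0.
Then s_{j+1} = -3s_j + 24 = -3·(2·(-3)^j + 6) + 24 = -6·(-3)^j − 18 + 24 = 2·(-3)^{j+1} + 6.
Hence s_n = 2·(-3)^n + 6 for every n ≥ 0, by induction.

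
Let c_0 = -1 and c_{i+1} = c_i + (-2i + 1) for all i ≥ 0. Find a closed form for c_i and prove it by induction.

Claim: c_i = -i^2 + 2i − 1.

Base case: c_0 = -1, and -0^2 + 2·0 − 1 = -1.
Assume c_m = -m^2 + 2m − 1.
Then c_{m+1} = c_m + (-2m + 1) = (-m^2 + 2m − 1) + (-2m + 1) = -m^2,
and -(m+1)^2 + 2·(m+1) − 1 = -m^2.
By induction, c_i = -i^2 + 2i − 1 for all i ≥ 0.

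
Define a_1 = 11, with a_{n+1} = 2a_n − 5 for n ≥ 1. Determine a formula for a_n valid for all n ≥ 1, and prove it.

Claim: a_n = 3·2^n + 5.

Base case: a_1 = 11, and 3·2^1 + 5 = 6 + 5 = 11.
Assume a_j = 3·2^j + 5 for some j ≥ 1.
Then a_{j+1} = 2a_j − 5 = 2·(3·2^j + 5) − 5 = 6·2^j + 10 − 5 = 3·2^{j+1} + 5.
Hence a_n = 3·2^n + 5 for every n ≥ 1, by induction.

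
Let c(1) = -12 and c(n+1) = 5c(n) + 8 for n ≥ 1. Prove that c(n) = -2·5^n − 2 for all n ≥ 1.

Base case: c(1) = -12, and -2·5^1 − 2 = -10 − 2 = -12.
Assume c(r) = -2·5^r − 2 for some r ≥ 1.
Then c(r+1) = 5c(r) + 8 = 5·(-2·5^r − 2) + 8 = -10·5^r − 10 + 8 = -2·5^{r+1} − 2.
Hence c(n) = -2·5^n − 2 for every n ≥ 1, by induction.

c(n) = -2·5^n − 2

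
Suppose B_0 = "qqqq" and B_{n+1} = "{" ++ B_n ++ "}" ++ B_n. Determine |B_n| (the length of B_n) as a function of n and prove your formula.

Claim: |B_n| = 6·2^n − 2.

Base case: |B_0| = 4, and 6·2^0 − 2 = 4.
Assume |B_k| = 6·2^k − 2.
Then |B_{k+1}| = 1 + |B_k| + 1 + |B_k| = 2|B_k| + 2 = 2(6·2^k − 2) + 2 = 6·2^{k+1} − 4 + 2 = 6·2^{k+1} − 2.
So the formula holds for k+1, and by induction |B_n| = 6·2^n − 2 for all n ≥ 0.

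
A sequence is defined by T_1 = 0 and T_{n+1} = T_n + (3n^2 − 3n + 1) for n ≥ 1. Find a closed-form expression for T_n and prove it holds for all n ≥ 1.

Claim: T_n = n^3 − 3n^2 + 3n − 1.

Base case: T_1 = 0, and 1^3 − 3·1^2 + 3·1 − 1 = 0.
Assume T_m = m^3 − 3m^2 + 3m − 1.
Then T_{m+1} = T_m + (3m^2 − 3m + 1) = (m^3 − 3m^2 + 3m − 1) + (3m^2 − 3m + 1) = m^3,
and (m+1)^3 − 3·(m+1)^2 + 3·(m+1) − 1 = m^3.
Hence T_n = n^3 − 3n^2 + 3n − 1 for every n ≥ 1, by induction.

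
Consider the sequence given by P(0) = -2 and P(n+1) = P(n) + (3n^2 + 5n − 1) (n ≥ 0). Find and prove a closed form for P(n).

Claim: P(n) = n^3 + n^2 − 3n − 2.

Base case: P(0) = -2, and 0^3 + 0^2 − 3·0 − 2 = -2.
Assume P(r) = r^3 + r^2 − 3r − 2.
Then P(r+1) = P(r) + (3r^2 + 5r − 1) = (r^3 + r^2 − 3r − 2) + (3r^2 + 5r − 1) = r^3 + 4r^2 + 2r − 3,
and (r+1)^3 + (r+1)^2 − 3·(r+1) − 2 = r^3 + 4r^2 + 2r − 3.
By induction, P(n) = n^3 + n^2 − 3n − 2 for all n ≥ 0.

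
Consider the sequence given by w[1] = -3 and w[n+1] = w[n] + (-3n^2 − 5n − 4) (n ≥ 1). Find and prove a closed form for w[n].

Claim: w[n] = -n^3 − n^2 − 2n + 1.

Base case: w[1] = -3, and -1^3 − 1^2 − 2·1 + 1 = -3.
Assume w[j] = -j^3 − j^2 − 2j + 1.
Then w[j+1] = w[j] + (-3j^2 − 5j − 4) = (-j^3 − j^2 − 2j + 1) + (-3j^2 − 5j − 4) = -j^3 − 4j^2 − 7j − 3,
and -(j+1)^3 − (j+1)^2 − 2·(j+1) + 1 = -j^3 − 4j^2 − 7j − 3.
By induction, w[n] = -n^3 − n^2 − 2n + 1 for all n ≥ 1.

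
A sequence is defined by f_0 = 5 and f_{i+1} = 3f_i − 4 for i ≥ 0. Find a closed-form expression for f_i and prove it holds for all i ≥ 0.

Claim: f_i = 3^{i+1} + 2.

Base case: f_0 = 5, and 3^{0+1} + 2 = 3 + 2 = 5.
Assume f_m = 3^{m+1} + 2 for some m ≥ 0.
Then f_{m+1} = 3f_m − 4 = 3·(3^{m+1} + 2) − 4 = 3^{m+2} + 6 − 4 = 3^{m+2} + 2.
This completes the inductive step, so f_i = 3^{i+1} + 2 for all i ≥ 0.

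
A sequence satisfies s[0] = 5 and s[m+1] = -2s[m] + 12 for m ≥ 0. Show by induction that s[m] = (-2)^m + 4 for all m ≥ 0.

Base case: s[0] = 5, and (-2)^0 + 4 = 1 + 4 = 5.
Assume s[r] = (-2)^r + 4 for some r ≥ 0.
Then s[r+1] = -2s[r] + 12 = -2·((-2)^r + 4) + 12 = -2·(-2)^r − 8 + 12 = (-2)^{r+1} + 4.
Hence s[m] = (-2)^m + 4 for every m ≥ 0, by induction.

s[m] = (-2)^m + 4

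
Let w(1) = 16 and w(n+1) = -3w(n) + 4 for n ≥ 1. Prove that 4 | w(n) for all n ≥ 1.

Base case: w(1) = 16 = 4·4, so 4 | w(1).
Assume 4 | w(r), so w(r) = 4t for some integer t.
Then w(r+1) = -3w(r) + 4 = -3·(4t) + 4 = 4(-3t + 1), so 4 | w(r+1).
Hence 4 | w(n) for every n ≥ 1, by induction.

4 | w(n)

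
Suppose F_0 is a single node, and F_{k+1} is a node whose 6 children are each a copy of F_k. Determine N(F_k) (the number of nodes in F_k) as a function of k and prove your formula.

Claim: N(F_k) = (6^{k+1} − 1)/5.

Base case: N(F_0) = 1, and (6^{0+1} − 1)/5 = 1.
Assume N(F_m) = (6^{m+1} − 1)/5.
Then N(F_{m+1}) = 1 + 6N(F_m) = 1 + 6·(6^{m+1} − 1)/5 = 1 + (6^{m+2} − 6)/5 = (5 + 6^{m+2} − 6)/5 = (6^{m+2} − 1)/5.
This completes the inductive step, so N(F_k) = (6^{k+1} − 1)/5 for all k ≥ 0.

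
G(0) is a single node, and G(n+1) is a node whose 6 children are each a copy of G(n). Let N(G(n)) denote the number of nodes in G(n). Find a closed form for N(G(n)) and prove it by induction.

Claim: N(G(n)) = (6^{n+1} − 1)/5.

Base case: N(G(0)) = 1, and (6^{0+1} − 1)/5 = 1.
Assume N(G(k)) = (6^{k+1} − 1)/5.
Then N(G(k+1)) = 1 + 6N(G(k)) = 1 + 6·(6^{k+1} − 1)/5 = 1 + (6^{k+2} − 6)/5 = (5 + 6^{k+2} − 6)/5 = (6^{k+2} − 1)/5.
Hence N(G(n)) = (6^{n+1} − 1)/5 for every n ≥ 0, by induction.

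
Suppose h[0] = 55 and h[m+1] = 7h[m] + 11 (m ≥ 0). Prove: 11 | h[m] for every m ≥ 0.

Base case: h[0] = 55 = 11·5, so 11 | h[0].
Assume 11 | h[r], so h[r] = 11t for some integer t.
Then h[r+1] = 7h[r] + 11 = 7·(11t) + 11 = 11(7t + 1), so 11 | h[r+1].
So the property holds for r+1, and by induction 11 | h[m] for all m ≥ 0.

11 | h[m]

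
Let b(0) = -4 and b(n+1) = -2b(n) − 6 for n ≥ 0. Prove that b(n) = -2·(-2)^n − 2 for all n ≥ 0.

Base case: b(0) = -4, and -2·(-2)^0 − 2 = -2 − 2 = -4.
Assume b(m) = -2·(-2)^m − 2 for some m ≥ 0.
Then b(m+1) = -2b(m) − 6 = -2·(-2·(-2)^m − 2) − 6 = 4·(-2)^m + 4 − 6 = -2·(-2)^{m+1} − 2.
This completes the inductive step, so b(n) = -2·(-2)^n − 2 for all n ≥ 0.

b(n) = -2·(-2)^n − 2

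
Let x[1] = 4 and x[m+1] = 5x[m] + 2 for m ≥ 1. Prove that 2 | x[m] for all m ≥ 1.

Base case: x[1] = 4 = 2·2, so 2 | x[1].
Assume 2 | x[j], so x[j] = 2t for some integer t.
Then x[j+1] = 5x[j] + 2 = 5·(2t) + 2 = 2(5t + 1), so 2 | x[j+1].
By induction, 2 | x[m] for all m ≥ 1.

2 | x[m]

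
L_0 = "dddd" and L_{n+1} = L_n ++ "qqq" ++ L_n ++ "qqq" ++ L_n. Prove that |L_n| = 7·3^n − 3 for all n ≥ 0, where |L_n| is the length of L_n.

Base case: |L_0| = 4, and 7·3^0 − 3 = 4.
Assume |L_r| = 7·3^r − 3.
Then |L_{r+1}| = 3|L_r| + 6 = 3(7·3^r − 3) + 6 = 7·3^{r+1} − 9 + 6 = 7·3^{r+1} − 3.
Hence |L_n| = 7·3^n − 3 for every n ≥ 0, by induction.

|L_n| = 7·3^n − 3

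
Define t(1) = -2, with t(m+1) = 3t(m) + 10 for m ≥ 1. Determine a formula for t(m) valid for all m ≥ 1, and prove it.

Claim: t(m) = 3^m − 5.

Base case: t(1) = -2, and 3^1 − 5 = 3 − 5 = -2.
Assume t(k) = 3^k − 5 for some k ≥ 1.
Then t(k+1) = 3t(k) + 10 = 3·(3^k − 5) + 10 = 3^{k+1} − 15 + 10 = 3^{k+1} − 5.
Hence t(m) = 3^m − 5 for every m ≥ 1, by induction.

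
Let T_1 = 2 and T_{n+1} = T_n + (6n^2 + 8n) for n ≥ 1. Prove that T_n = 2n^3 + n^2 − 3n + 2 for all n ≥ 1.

Base case: T_1 = 2, and 2·1^3 + 1^2 − 3·1 + 2 = 2.
Assume T_m = 2m^3 + m^2 − 3m + 2.
Then T_{m+1} = T_m + (6m^2 + 8m) = (2m^3 + m^2 − 3m + 2) + (6m^2 + 8m) = 2m^3 + 7m^2 + 5m + 2,
and 2·(m+1)^3 + (m+1)^2 − 3·(m+1) + 2 = 2m^3 + 7m^2 + 5m + 2.
Hence T_n = 2n^3 + n^2 − 3n + 2 for every n ≥ 1, by induction.

T_n = 2n^3 + n^2 − 3n + 2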